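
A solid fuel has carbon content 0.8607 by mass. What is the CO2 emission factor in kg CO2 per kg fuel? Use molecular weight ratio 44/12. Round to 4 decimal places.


EF = C_frac * (M_CO2 / M_C)
EF = 0.8607 * (44/12)
EF = 0.8607 * 3.666667 = 3.1559 kg_CO2/kg_fuel


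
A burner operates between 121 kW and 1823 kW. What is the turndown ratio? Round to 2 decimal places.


TDR = Q_max / Q_min
TDR = 1823 / 121 = 15.07


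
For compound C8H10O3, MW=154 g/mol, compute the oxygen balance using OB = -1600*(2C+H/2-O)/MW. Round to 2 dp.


OB = -1600 * (2C + H/2 - O) / MW
Inner = 2*8 + 10/2 - 3 = 18.00
OB = -1600 * 18.00 / 154 = -187.01%


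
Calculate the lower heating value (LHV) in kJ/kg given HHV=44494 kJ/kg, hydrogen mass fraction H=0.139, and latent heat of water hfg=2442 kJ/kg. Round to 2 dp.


LHV = HHV - hfg * 9 * H
Water correction = 2442 * 9 * 0.139 = 3054.942 kJ/kg
LHV = 44494 - 3054.942 = 41439.06 kJ/kg


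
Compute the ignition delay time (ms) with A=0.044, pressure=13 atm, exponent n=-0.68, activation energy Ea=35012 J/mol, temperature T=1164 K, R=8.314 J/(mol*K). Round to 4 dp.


tau = A * P^n * exp(Ea/(R*T))
P^n = 13^(-0.68) = 0.17479078
Ea/(R*T) = 35012/(8.314*1164) = 3.617878
exp(Ea/(R*T)) = 37.258422
tau = 0.044 * 0.17479078 * 37.258422 = 0.2865 ms


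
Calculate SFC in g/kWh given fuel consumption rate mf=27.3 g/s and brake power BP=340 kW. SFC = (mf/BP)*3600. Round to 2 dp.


SFC = (mf / BP) * 3600
Rate = 27.3 / 340 = 0.080294 g/(s*kW)
SFC = 0.080294 * 3600 = 289.06 g/kWh


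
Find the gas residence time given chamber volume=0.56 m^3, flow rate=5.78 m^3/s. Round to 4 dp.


tau = V / Q_flow
tau = 0.56 / 5.78 = 0.0969 s


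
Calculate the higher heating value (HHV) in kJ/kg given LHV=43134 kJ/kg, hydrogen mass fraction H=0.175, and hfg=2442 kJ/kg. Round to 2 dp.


HHV = LHV + hfg * 9 * H
Water addition = 2442 * 9 * 0.175 = 3846.150 kJ/kg
HHV = 43134 + 3846.150 = 46980.15 kJ/kg


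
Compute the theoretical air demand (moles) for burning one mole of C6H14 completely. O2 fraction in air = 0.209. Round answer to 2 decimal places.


Balanced combustion: C6H14 + 9.5 O2 -> 6 CO2 + 7 H2O
O2 needed = C + H/4 = 6 + 14/4 = 9.50 moles
Air moles = O2 / 0.209 = 9.50 / 0.209 = 45.45 moles air


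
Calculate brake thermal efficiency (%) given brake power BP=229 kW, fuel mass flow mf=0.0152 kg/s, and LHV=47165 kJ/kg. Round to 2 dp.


eta_BTE = (BP / (mf * LHV)) * 100
Denominator = 0.0152 * 47165 = 716.9080 kW
eta_BTE = (229 / 716.9080) * 100 = 31.94%


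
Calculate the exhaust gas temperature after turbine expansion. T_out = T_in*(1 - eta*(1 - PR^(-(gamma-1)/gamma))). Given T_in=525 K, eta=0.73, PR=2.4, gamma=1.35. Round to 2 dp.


T_out = T_in * (1 - eta * (1 - PR^(-(gamma-1)/gamma)))
Exponent = -(1.35-1)/1.35 = -0.25925926
PR^exp = 2.4^(-0.25925926) = 0.79694200
Factor = 1 - 0.73*(1 - 0.79694200) = 0.85176766
T_out = 525 * 0.85176766 = 447.18 K


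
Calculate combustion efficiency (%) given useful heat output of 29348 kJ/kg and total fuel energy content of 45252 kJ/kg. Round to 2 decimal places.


Efficiency = (Q_useful / Q_fuel) * 100
Efficiency = (29348 / 45252) * 100
Efficiency = 0.6485 * 100 = 64.85%


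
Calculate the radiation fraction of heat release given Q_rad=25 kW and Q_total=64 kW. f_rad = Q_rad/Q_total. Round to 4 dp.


f_rad = Q_rad / Q_total
f_rad = 25 / 64 = 0.3906


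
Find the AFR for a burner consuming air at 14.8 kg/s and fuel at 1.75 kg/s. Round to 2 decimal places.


AFR = m_air / m_fuel
AFR = 14.8 / 1.75 = 8.46


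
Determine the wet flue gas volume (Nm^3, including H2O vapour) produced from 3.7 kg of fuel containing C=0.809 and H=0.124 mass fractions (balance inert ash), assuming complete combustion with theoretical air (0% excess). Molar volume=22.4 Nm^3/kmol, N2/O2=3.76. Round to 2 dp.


Per kg fuel: CO2 = (C/12 kmol)*22.4 = (0.809/12)*22.4 = 1.51013 Nm^3
Per kg fuel: H2O = (H/2 kmol)*22.4 = (0.124/2)*22.4 = 1.38880 Nm^3
O2 needed per kg fuel = C/12 + H/4 = 0.809/12 + 0.124/4 = 0.09841667 kmol
Per kg fuel: N2 = O2*3.76*22.4 = 0.09841667*3.76*22.4 = 8.28905 Nm^3
Total per kg = 1.51013 + 1.38880 + 8.28905 = 11.18798 Nm^3
Total = 11.18798 * 3.7 = 41.40 Nm^3


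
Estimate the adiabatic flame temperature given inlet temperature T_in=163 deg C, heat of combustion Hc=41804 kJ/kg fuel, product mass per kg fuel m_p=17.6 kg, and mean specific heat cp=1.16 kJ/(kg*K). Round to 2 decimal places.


T_ad = T_in + Hc / (m_p * cp)
Denominator = 17.6 * 1.16 = 20.4160
Temperature rise = 41804 / 20.4160 = 2047.61 K
T_ad = 163 + 2047.61 = 2210.61 deg C


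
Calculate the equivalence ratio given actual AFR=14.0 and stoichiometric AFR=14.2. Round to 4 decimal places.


phi = AFR_stoich / AFR_actual
phi = 14.2 / 14.0 = 1.0143


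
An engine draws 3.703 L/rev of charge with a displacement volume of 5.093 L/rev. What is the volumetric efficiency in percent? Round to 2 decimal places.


eta_v = (V_actual / V_disp) * 100
Ratio = 3.703 / 5.093 = 0.7271
eta_v = 0.7271 * 100 = 72.71%


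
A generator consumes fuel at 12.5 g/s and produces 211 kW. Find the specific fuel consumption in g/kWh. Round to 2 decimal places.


SFC = (mf / BP) * 3600
Rate = 12.5 / 211 = 0.059242 g/(s*kW)
SFC = 0.059242 * 3600 = 213.27 g/kWh


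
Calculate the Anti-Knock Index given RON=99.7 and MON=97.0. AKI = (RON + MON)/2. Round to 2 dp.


AKI = (RON + MON) / 2
AKI = (99.7 + 97.0) / 2
AKI = 196.7 / 2 = 98.35


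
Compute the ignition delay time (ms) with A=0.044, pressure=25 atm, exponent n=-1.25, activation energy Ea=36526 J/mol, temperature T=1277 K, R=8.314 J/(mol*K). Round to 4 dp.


tau = A * P^n * exp(Ea/(R*T))
P^n = 25^(-1.25) = 0.01788854
Ea/(R*T) = 36526/(8.314*1277) = 3.440339
exp(Ea/(R*T)) = 31.197522
tau = 0.044 * 0.01788854 * 31.197522 = 0.0246 ms


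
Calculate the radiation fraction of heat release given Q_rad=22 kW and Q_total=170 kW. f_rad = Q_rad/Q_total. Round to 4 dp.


f_rad = Q_rad / Q_total
f_rad = 22 / 170 = 0.1294


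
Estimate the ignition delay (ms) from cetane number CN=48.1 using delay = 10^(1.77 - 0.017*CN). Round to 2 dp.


delay = 10^(1.77 - 0.017*CN)
Exponent = 1.77 - 0.017*48.1 = 0.9523
delay = 10^0.9523 = 8.96 ms


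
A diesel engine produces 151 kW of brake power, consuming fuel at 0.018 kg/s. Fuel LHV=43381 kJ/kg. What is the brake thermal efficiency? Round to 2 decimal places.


eta_BTE = (BP / (mf * LHV)) * 100
Denominator = 0.018 * 43381 = 780.8580 kW
eta_BTE = (151 / 780.8580) * 100 = 19.34%


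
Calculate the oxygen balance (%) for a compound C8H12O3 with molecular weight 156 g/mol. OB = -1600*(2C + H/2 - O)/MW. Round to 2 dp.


OB = -1600 * (2C + H/2 - O) / MW
Inner = 2*8 + 12/2 - 3 = 19.00
OB = -1600 * 19.00 / 156 = -194.87%


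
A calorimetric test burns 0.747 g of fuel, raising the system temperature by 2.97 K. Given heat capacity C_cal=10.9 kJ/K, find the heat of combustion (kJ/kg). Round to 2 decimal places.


Hc = C_cal * delta_T / m_fuel
Q_released = 10.9 * 2.97 = 32.3730 kJ
m_fuel = 0.747 g = 0.747/1000 kg = 0.000747 kg
Hc = 32.3730 / 0.000747 = 43337.35 kJ/kg


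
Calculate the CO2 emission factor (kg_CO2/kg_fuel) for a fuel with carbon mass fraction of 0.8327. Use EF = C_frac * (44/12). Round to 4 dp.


EF = C_frac * (M_CO2 / M_C)
EF = 0.8327 * (44/12)
EF = 0.8327 * 3.666667 = 3.0532 kg_CO2/kg_fuel


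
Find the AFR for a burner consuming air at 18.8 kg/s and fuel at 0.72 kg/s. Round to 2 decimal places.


AFR = m_air / m_fuel
AFR = 18.8 / 0.72 = 26.11


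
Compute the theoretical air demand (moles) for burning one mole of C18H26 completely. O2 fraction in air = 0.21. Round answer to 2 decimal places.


Balanced combustion: C18H26 + 24.5 O2 -> 18 CO2 + 13 H2O
O2 needed = C + H/4 = 18 + 26/4 = 24.50 moles
Air moles = O2 / 0.21 = 24.50 / 0.21 = 116.67 moles air


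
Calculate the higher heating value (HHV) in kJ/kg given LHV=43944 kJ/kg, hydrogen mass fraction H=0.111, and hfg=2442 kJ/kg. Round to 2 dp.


HHV = LHV + hfg * 9 * H
Water addition = 2442 * 9 * 0.111 = 2439.558 kJ/kg
HHV = 43944 + 2439.558 = 46383.56 kJ/kg


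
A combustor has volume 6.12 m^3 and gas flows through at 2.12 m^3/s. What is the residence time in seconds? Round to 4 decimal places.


tau = V / Q_flow
tau = 6.12 / 2.12 = 2.8868 s


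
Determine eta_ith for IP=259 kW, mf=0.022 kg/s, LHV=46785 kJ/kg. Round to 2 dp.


eta_ith = (IP / (mf * LHV)) * 100
Denominator = 0.022 * 46785 = 1029.2700 kW
eta_ith = (259 / 1029.2700) * 100 = 25.16%


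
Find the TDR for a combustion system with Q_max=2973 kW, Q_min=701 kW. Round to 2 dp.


TDR = Q_max / Q_min
TDR = 2973 / 701 = 4.24


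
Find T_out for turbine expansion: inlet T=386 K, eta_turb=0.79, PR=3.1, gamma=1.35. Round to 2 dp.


T_out = T_in * (1 - eta * (1 - PR^(-(gamma-1)/gamma)))
Exponent = -(1.35-1)/1.35 = -0.25925926
PR^exp = 3.1^(-0.25925926) = 0.74577862
Factor = 1 - 0.79*(1 - 0.74577862) = 0.79916511
T_out = 386 * 0.79916511 = 308.48 K


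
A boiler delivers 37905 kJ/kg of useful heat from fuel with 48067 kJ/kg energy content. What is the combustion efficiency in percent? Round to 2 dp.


Efficiency = (Q_useful / Q_fuel) * 100
Efficiency = (37905 / 48067) * 100
Efficiency = 0.7886 * 100 = 78.86%


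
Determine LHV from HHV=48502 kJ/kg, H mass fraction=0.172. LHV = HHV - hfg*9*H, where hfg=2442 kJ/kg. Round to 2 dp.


LHV = HHV - hfg * 9 * H
Water correction = 2442 * 9 * 0.172 = 3780.216 kJ/kg
LHV = 48502 - 3780.216 = 44721.78 kJ/kg


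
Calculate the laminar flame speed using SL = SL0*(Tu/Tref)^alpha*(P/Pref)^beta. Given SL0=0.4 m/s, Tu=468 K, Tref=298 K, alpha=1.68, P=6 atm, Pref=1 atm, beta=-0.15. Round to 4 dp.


SL = SL0 * (Tu/Tref)^alpha * (P/Pref)^beta
T ratio = 468/298 = 1.57046980
(T ratio)^alpha = 1.57046980^1.68 = 2.134665
(P/Pref)^beta = 6^(-0.15) = 0.764324
SL = 0.4 * 2.134665 * 0.764324 = 0.6526 m/s


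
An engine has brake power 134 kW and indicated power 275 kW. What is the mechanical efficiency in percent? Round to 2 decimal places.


eta_mech = (BP / IP) * 100
Ratio = 134 / 275 = 0.4873
eta_mech = 0.4873 * 100 = 48.73%


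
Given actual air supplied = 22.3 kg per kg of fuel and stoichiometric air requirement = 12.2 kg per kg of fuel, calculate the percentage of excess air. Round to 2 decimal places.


Excess air = actual - stoichiometric = 22.3 - 12.2 = 10.10 kg/kg fuel
Excess air % = (excess / stoich) * 100 = (10.10 / 12.2) * 100 = 82.79%


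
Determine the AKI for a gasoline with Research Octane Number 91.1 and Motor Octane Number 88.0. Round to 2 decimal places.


AKI = (RON + MON) / 2
AKI = (91.1 + 88.0) / 2
AKI = 179.1 / 2 = 89.55


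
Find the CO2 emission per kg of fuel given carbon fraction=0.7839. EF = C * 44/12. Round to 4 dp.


EF = C_frac * (M_CO2 / M_C)
EF = 0.7839 * (44/12)
EF = 0.7839 * 3.666667 = 2.8743 kg_CO2/kg_fuel


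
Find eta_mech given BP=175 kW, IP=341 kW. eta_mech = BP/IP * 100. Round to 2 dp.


eta_mech = (BP / IP) * 100
Ratio = 175 / 341 = 0.5132
eta_mech = 0.5132 * 100 = 51.32%


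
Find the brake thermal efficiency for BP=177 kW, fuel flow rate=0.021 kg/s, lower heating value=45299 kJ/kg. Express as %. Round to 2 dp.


eta_BTE = (BP / (mf * LHV)) * 100
Denominator = 0.021 * 45299 = 951.2790 kW
eta_BTE = (177 / 951.2790) * 100 = 18.61%


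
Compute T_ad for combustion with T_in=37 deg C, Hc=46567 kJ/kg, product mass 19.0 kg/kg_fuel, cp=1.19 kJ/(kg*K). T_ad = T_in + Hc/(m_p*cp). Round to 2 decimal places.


T_ad = T_in + Hc / (m_p * cp)
Denominator = 19.0 * 1.19 = 22.6100
Temperature rise = 46567 / 22.6100 = 2059.58 K
T_ad = 37 + 2059.58 = 2096.58 deg C


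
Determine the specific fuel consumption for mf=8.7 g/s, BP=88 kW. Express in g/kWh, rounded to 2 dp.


SFC = (mf / BP) * 3600
Rate = 8.7 / 88 = 0.098864 g/(s*kW)
SFC = 0.098864 * 3600 = 355.91 g/kWh


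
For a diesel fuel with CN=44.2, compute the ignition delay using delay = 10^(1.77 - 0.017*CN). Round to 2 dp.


delay = 10^(1.77 - 0.017*CN)
Exponent = 1.77 - 0.017*44.2 = 1.0186
delay = 10^1.0186 = 10.44 ms


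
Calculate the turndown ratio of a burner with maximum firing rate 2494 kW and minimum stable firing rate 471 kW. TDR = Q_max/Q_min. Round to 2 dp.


TDR = Q_max / Q_min
TDR = 2494 / 471 = 5.30


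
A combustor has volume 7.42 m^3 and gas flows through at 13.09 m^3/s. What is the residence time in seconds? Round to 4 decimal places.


tau = V / Q_flow
tau = 7.42 / 13.09 = 0.5668 s


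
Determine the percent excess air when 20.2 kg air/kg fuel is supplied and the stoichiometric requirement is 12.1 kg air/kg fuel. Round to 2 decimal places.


Excess air = actual - stoichiometric = 20.2 - 12.1 = 8.10 kg/kg fuel
Excess air % = (excess / stoich) * 100 = (8.10 / 12.1) * 100 = 66.94%


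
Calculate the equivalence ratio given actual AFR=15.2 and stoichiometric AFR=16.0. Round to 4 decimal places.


phi = AFR_stoich / AFR_actual
phi = 16.0 / 15.2 = 1.0526


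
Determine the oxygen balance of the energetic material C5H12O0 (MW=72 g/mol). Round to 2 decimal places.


OB = -1600 * (2C + H/2 - O) / MW
Inner = 2*5 + 12/2 - 0 = 16.00
OB = -1600 * 16.00 / 72 = -355.56%


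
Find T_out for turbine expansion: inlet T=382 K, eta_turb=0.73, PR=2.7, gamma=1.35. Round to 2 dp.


T_out = T_in * (1 - eta * (1 - PR^(-(gamma-1)/gamma)))
Exponent = -(1.35-1)/1.35 = -0.25925926
PR^exp = 2.7^(-0.25925926) = 0.77297411
Factor = 1 - 0.73*(1 - 0.77297411) = 0.83427110
T_out = 382 * 0.83427110 = 318.69 K


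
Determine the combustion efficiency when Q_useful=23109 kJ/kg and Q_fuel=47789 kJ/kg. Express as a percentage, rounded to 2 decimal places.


Efficiency = (Q_useful / Q_fuel) * 100
Efficiency = (23109 / 47789) * 100
Efficiency = 0.4836 * 100 = 48.36%


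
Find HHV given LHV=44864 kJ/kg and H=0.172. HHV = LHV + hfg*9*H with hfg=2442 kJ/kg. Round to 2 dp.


HHV = LHV + hfg * 9 * H
Water addition = 2442 * 9 * 0.172 = 3780.216 kJ/kg
HHV = 44864 + 3780.216 = 48644.22 kJ/kg


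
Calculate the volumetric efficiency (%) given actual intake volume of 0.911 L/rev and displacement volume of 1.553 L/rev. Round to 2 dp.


eta_v = (V_actual / V_disp) * 100
Ratio = 0.911 / 1.553 = 0.5866
eta_v = 0.5866 * 100 = 58.66%


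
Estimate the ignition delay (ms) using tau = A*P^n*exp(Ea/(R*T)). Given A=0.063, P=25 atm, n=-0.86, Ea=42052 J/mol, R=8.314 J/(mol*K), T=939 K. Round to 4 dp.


tau = A * P^n * exp(Ea/(R*T))
P^n = 25^(-0.86) = 0.06277281
Ea/(R*T) = 42052/(8.314*939) = 5.386554
exp(Ea/(R*T)) = 218.449379
tau = 0.063 * 0.06277281 * 218.449379 = 0.8639 ms


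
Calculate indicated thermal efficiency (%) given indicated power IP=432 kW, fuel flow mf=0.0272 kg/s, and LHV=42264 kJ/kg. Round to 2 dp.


eta_ith = (IP / (mf * LHV)) * 100
Denominator = 0.0272 * 42264 = 1149.5808 kW
eta_ith = (432 / 1149.5808) * 100 = 37.58%


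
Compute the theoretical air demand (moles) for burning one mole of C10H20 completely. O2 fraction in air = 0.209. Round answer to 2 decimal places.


Balanced combustion: C10H20 + 15 O2 -> 10 CO2 + 10 H2O
O2 needed = C + H/4 = 10 + 20/4 = 15.00 moles
Air moles = O2 / 0.209 = 15.00 / 0.209 = 71.77 moles air


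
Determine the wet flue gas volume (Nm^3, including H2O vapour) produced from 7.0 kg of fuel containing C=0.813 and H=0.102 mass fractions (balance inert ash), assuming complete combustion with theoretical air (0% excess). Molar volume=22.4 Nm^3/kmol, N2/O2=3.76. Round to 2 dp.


Per kg fuel: CO2 = (C/12 kmol)*22.4 = (0.813/12)*22.4 = 1.51760 Nm^3
Per kg fuel: H2O = (H/2 kmol)*22.4 = (0.102/2)*22.4 = 1.14240 Nm^3
O2 needed per kg fuel = C/12 + H/4 = 0.813/12 + 0.102/4 = 0.09325000 kmol
Per kg fuel: N2 = O2*3.76*22.4 = 0.09325000*3.76*22.4 = 7.85389 Nm^3
Total per kg = 1.51760 + 1.14240 + 7.85389 = 10.51389 Nm^3
Total = 10.51389 * 7.0 = 73.60 Nm^3


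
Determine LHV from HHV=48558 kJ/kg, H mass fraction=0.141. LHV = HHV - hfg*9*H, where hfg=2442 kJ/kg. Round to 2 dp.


LHV = HHV - hfg * 9 * H
Water correction = 2442 * 9 * 0.141 = 3098.898 kJ/kg
LHV = 48558 - 3098.898 = 45459.10 kJ/kg


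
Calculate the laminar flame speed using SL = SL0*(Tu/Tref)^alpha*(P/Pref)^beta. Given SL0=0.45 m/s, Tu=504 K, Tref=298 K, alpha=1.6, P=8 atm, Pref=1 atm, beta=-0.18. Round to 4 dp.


SL = SL0 * (Tu/Tref)^alpha * (P/Pref)^beta
T ratio = 504/298 = 1.69127517
(T ratio)^alpha = 1.69127517^1.6 = 2.318157
(P/Pref)^beta = 8^(-0.18) = 0.687771
SL = 0.45 * 2.318157 * 0.687771 = 0.7175 m/s


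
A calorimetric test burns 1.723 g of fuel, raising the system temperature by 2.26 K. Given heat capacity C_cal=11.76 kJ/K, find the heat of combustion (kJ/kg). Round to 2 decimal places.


Hc = C_cal * delta_T / m_fuel
Q_released = 11.76 * 2.26 = 26.5776 kJ
m_fuel = 1.723 g = 1.723/1000 kg = 0.001723 kg
Hc = 26.5776 / 0.001723 = 15425.19 kJ/kg


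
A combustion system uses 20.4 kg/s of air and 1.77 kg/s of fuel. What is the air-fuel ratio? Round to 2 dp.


AFR = m_air / m_fuel
AFR = 20.4 / 1.77 = 11.53


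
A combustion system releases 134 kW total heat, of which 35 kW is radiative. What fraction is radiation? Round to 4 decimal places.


f_rad = Q_rad / Q_total
f_rad = 35 / 134 = 0.2612


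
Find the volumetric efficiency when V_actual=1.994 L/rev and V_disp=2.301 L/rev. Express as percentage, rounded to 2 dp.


eta_v = (V_actual / V_disp) * 100
Ratio = 1.994 / 2.301 = 0.8666
eta_v = 0.8666 * 100 = 86.66%


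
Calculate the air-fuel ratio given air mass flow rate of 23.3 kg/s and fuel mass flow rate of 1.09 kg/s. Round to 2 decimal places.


AFR = m_air / m_fuel
AFR = 23.3 / 1.09 = 21.38


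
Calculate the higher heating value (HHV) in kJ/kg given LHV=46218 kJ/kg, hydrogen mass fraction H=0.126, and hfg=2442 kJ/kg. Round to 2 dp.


HHV = LHV + hfg * 9 * H
Water addition = 2442 * 9 * 0.126 = 2769.228 kJ/kg
HHV = 46218 + 2769.228 = 48987.23 kJ/kg


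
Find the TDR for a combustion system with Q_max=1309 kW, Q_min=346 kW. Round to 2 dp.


TDR = Q_max / Q_min
TDR = 1309 / 346 = 3.78


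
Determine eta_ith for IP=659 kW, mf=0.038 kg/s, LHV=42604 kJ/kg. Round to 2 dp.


eta_ith = (IP / (mf * LHV)) * 100
Denominator = 0.038 * 42604 = 1618.9520 kW
eta_ith = (659 / 1618.9520) * 100 = 40.71%


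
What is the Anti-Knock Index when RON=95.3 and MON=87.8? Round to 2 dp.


AKI = (RON + MON) / 2
AKI = (95.3 + 87.8) / 2
AKI = 183.1 / 2 = 91.55


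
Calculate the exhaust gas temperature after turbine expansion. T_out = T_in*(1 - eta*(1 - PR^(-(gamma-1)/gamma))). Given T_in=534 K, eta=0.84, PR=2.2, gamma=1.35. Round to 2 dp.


T_out = T_in * (1 - eta * (1 - PR^(-(gamma-1)/gamma)))
Exponent = -(1.35-1)/1.35 = -0.25925926
PR^exp = 2.2^(-0.25925926) = 0.81512413
Factor = 1 - 0.84*(1 - 0.81512413) = 0.84470427
T_out = 534 * 0.84470427 = 451.07 K


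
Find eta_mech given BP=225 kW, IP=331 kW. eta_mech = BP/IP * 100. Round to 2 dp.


eta_mech = (BP / IP) * 100
Ratio = 225 / 331 = 0.6798
eta_mech = 0.6798 * 100 = 67.98%


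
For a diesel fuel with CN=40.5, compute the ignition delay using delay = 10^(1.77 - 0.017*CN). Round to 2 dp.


delay = 10^(1.77 - 0.017*CN)
Exponent = 1.77 - 0.017*40.5 = 1.0815
delay = 10^1.0815 = 12.06 ms


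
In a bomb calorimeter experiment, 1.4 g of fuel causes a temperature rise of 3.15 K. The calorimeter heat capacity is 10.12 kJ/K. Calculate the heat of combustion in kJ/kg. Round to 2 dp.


Hc = C_cal * delta_T / m_fuel
Q_released = 10.12 * 3.15 = 31.8780 kJ
m_fuel = 1.4 g = 1.4/1000 kg = 0.001400 kg
Hc = 31.8780 / 0.001400 = 22770.00 kJ/kg


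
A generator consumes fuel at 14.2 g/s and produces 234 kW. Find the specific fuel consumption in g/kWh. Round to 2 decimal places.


SFC = (mf / BP) * 3600
Rate = 14.2 / 234 = 0.060684 g/(s*kW)
SFC = 0.060684 * 3600 = 218.46 g/kWh


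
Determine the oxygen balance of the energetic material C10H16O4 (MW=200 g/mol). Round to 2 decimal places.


OB = -1600 * (2C + H/2 - O) / MW
Inner = 2*10 + 16/2 - 4 = 24.00
OB = -1600 * 24.00 / 200 = -192.00%


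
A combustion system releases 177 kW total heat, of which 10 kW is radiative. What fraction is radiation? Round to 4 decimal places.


f_rad = Q_rad / Q_total
f_rad = 10 / 177 = 0.0565


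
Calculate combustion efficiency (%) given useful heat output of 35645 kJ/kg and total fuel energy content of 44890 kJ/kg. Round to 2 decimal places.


Efficiency = (Q_useful / Q_fuel) * 100
Efficiency = (35645 / 44890) * 100
Efficiency = 0.7941 * 100 = 79.41%


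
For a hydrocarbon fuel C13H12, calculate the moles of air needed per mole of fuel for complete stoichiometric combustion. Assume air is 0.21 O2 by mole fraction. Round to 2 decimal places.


Balanced combustion: C13H12 + 16 O2 -> 13 CO2 + 6 H2O
O2 needed = C + H/4 = 13 + 12/4 = 16.00 moles
Air moles = O2 / 0.21 = 16.00 / 0.21 = 76.19 moles air


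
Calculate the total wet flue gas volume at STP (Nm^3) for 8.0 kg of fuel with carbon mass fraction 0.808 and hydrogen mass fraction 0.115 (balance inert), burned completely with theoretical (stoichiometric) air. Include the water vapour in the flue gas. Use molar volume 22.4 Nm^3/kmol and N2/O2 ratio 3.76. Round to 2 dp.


Per kg fuel: CO2 = (C/12 kmol)*22.4 = (0.808/12)*22.4 = 1.50827 Nm^3
Per kg fuel: H2O = (H/2 kmol)*22.4 = (0.115/2)*22.4 = 1.28800 Nm^3
O2 needed per kg fuel = C/12 + H/4 = 0.808/12 + 0.115/4 = 0.09608333 kmol
Per kg fuel: N2 = O2*3.76*22.4 = 0.09608333*3.76*22.4 = 8.09252 Nm^3
Total per kg = 1.50827 + 1.28800 + 8.09252 = 10.88879 Nm^3
Total = 10.88879 * 8.0 = 87.11 Nm^3


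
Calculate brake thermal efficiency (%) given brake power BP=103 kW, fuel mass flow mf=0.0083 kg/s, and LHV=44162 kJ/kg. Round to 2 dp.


eta_BTE = (BP / (mf * LHV)) * 100
Denominator = 0.0083 * 44162 = 366.5446 kW
eta_BTE = (103 / 366.5446) * 100 = 28.10%


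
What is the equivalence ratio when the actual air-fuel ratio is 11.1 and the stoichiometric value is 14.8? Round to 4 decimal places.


phi = AFR_stoich / AFR_actual
phi = 14.8 / 11.1 = 1.3333


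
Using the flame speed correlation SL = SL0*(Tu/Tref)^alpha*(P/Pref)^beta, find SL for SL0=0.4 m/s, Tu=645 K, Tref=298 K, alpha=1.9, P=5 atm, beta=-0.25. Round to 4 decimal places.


SL = SL0 * (Tu/Tref)^alpha * (P/Pref)^beta
T ratio = 645/298 = 2.16442953
(T ratio)^alpha = 2.16442953^1.9 = 4.336632
(P/Pref)^beta = 5^(-0.25) = 0.668740
SL = 0.4 * 4.336632 * 0.668740 = 1.1600 m/s


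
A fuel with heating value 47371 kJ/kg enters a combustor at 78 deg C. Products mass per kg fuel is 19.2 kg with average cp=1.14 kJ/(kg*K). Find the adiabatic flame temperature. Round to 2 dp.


T_ad = T_in + Hc / (m_p * cp)
Denominator = 19.2 * 1.14 = 21.8880
Temperature rise = 47371 / 21.8880 = 2164.25 K
T_ad = 78 + 2164.25 = 2242.25 deg C


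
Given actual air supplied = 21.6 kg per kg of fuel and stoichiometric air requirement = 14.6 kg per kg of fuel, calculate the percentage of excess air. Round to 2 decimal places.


Excess air = actual - stoichiometric = 21.6 - 14.6 = 7.00 kg/kg fuel
Excess air % = (excess / stoich) * 100 = (7.00 / 14.6) * 100 = 47.95%


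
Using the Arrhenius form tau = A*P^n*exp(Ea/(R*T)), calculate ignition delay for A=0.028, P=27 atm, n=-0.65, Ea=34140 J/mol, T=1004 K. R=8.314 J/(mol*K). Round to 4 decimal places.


tau = A * P^n * exp(Ea/(R*T))
P^n = 27^(-0.65) = 0.11738526
Ea/(R*T) = 34140/(8.314*1004) = 4.089967
exp(Ea/(R*T)) = 59.737909
tau = 0.028 * 0.11738526 * 59.737909 = 0.1963 ms


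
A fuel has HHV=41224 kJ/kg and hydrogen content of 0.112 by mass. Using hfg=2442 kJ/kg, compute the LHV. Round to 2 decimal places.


LHV = HHV - hfg * 9 * H
Water correction = 2442 * 9 * 0.112 = 2461.536 kJ/kg
LHV = 41224 - 2461.536 = 38762.46 kJ/kg


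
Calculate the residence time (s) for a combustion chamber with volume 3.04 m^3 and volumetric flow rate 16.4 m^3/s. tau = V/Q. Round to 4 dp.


tau = V / Q_flow
tau = 3.04 / 16.4 = 0.1854 s


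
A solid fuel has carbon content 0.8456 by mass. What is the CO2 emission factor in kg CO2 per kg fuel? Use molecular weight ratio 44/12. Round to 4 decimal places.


EF = C_frac * (M_CO2 / M_C)
EF = 0.8456 * (44/12)
EF = 0.8456 * 3.666667 = 3.1005 kg_CO2/kg_fuel


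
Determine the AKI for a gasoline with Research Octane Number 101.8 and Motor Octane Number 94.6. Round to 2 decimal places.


AKI = (RON + MON) / 2
AKI = (101.8 + 94.6) / 2
AKI = 196.4 / 2 = 98.20


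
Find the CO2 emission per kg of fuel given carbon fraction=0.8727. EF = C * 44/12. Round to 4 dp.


EF = C_frac * (M_CO2 / M_C)
EF = 0.8727 * (44/12)
EF = 0.8727 * 3.666667 = 3.1999 kg_CO2/kg_fuel


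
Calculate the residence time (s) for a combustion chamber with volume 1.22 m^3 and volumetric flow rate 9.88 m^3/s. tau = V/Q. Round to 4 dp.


tau = V / Q_flow
tau = 1.22 / 9.88 = 0.1235 s


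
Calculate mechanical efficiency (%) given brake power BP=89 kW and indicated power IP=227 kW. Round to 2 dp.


eta_mech = (BP / IP) * 100
Ratio = 89 / 227 = 0.3921
eta_mech = 0.3921 * 100 = 39.21%


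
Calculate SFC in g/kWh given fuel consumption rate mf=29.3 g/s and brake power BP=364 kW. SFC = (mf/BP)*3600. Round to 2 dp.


SFC = (mf / BP) * 3600
Rate = 29.3 / 364 = 0.080495 g/(s*kW)
SFC = 0.080495 * 3600 = 289.78 g/kWh


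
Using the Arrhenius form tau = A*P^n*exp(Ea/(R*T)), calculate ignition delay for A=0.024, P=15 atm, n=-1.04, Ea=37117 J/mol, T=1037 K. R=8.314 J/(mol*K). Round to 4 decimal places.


tau = A * P^n * exp(Ea/(R*T))
P^n = 15^(-1.04) = 0.05982257
Ea/(R*T) = 37117/(8.314*1037) = 4.305108
exp(Ea/(R*T)) = 74.077244
tau = 0.024 * 0.05982257 * 74.077244 = 0.1064 ms


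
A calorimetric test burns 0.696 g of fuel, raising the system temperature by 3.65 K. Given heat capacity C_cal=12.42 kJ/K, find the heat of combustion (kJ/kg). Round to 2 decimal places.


Hc = C_cal * delta_T / m_fuel
Q_released = 12.42 * 3.65 = 45.3330 kJ
m_fuel = 0.696 g = 0.696/1000 kg = 0.000696 kg
Hc = 45.3330 / 0.000696 = 65133.62 kJ/kg


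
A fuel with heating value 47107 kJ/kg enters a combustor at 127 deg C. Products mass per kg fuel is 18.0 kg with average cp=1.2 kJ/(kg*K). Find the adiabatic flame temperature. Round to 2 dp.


T_ad = T_in + Hc / (m_p * cp)
Denominator = 18.0 * 1.2 = 21.6000
Temperature rise = 47107 / 21.6000 = 2180.88 K
T_ad = 127 + 2180.88 = 2307.88 deg C


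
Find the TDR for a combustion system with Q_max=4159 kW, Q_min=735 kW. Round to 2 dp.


TDR = Q_max / Q_min
TDR = 4159 / 735 = 5.66


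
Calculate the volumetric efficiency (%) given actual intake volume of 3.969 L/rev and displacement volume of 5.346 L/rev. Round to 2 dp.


eta_v = (V_actual / V_disp) * 100
Ratio = 3.969 / 5.346 = 0.7424
eta_v = 0.7424 * 100 = 74.24%


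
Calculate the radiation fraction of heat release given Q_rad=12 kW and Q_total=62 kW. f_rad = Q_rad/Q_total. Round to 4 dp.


f_rad = Q_rad / Q_total
f_rad = 12 / 62 = 0.1935


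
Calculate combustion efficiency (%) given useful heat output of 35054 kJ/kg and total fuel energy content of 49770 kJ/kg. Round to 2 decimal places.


Efficiency = (Q_useful / Q_fuel) * 100
Efficiency = (35054 / 49770) * 100
Efficiency = 0.7043 * 100 = 70.43%


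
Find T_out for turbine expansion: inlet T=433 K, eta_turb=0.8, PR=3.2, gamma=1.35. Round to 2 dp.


T_out = T_in * (1 - eta * (1 - PR^(-(gamma-1)/gamma)))
Exponent = -(1.35-1)/1.35 = -0.25925926
PR^exp = 3.2^(-0.25925926) = 0.73966521
Factor = 1 - 0.8*(1 - 0.73966521) = 0.79173217
T_out = 433 * 0.79173217 = 342.82 K


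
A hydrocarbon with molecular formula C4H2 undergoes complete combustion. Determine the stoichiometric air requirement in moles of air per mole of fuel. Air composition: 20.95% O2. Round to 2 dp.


Balanced combustion: C4H2 + 4.5 O2 -> 4 CO2 + 1 H2O
O2 needed = C + H/4 = 4 + 2/4 = 4.50 moles
Air moles = O2 / 0.2095 = 4.50 / 0.2095 = 21.48 moles air


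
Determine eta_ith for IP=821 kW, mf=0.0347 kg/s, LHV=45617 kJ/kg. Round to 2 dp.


eta_ith = (IP / (mf * LHV)) * 100
Denominator = 0.0347 * 45617 = 1582.9099 kW
eta_ith = (821 / 1582.9099) * 100 = 51.87%


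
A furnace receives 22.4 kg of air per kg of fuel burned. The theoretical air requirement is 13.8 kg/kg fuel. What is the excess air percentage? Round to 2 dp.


Excess air = actual - stoichiometric = 22.4 - 13.8 = 8.60 kg/kg fuel
Excess air % = (excess / stoich) * 100 = (8.60 / 13.8) * 100 = 62.32%


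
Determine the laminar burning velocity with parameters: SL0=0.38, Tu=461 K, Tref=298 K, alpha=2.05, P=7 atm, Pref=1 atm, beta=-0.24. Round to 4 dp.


SL = SL0 * (Tu/Tref)^alpha * (P/Pref)^beta
T ratio = 461/298 = 1.54697987
(T ratio)^alpha = 1.54697987^2.05 = 2.445927
(P/Pref)^beta = 7^(-0.24) = 0.626869
SL = 0.38 * 2.445927 * 0.626869 = 0.5826 m/s


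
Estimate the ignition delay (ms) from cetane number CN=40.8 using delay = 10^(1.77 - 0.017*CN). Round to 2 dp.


delay = 10^(1.77 - 0.017*CN)
Exponent = 1.77 - 0.017*40.8 = 1.0764
delay = 10^1.0764 = 11.92 ms


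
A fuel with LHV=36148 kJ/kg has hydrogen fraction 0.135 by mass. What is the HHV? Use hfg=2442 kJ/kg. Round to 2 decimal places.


HHV = LHV + hfg * 9 * H
Water addition = 2442 * 9 * 0.135 = 2967.030 kJ/kg
HHV = 36148 + 2967.030 = 39115.03 kJ/kg


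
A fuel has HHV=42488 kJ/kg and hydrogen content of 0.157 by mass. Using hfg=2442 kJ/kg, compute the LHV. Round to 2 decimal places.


LHV = HHV - hfg * 9 * H
Water correction = 2442 * 9 * 0.157 = 3450.546 kJ/kg
LHV = 42488 - 3450.546 = 39037.45 kJ/kg


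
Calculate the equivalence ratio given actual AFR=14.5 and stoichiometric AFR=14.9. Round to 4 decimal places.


phi = AFR_stoich / AFR_actual
phi = 14.9 / 14.5 = 1.0276


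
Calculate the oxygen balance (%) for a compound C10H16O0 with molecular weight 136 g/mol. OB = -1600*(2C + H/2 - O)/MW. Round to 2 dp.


OB = -1600 * (2C + H/2 - O) / MW
Inner = 2*10 + 16/2 - 0 = 28.00
OB = -1600 * 28.00 / 136 = -329.41%


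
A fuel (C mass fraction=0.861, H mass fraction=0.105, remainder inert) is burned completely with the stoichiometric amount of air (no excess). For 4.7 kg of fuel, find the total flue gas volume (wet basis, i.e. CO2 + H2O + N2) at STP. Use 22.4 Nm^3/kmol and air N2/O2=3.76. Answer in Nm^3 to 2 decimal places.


Per kg fuel: CO2 = (C/12 kmol)*22.4 = (0.861/12)*22.4 = 1.60720 Nm^3
Per kg fuel: H2O = (H/2 kmol)*22.4 = (0.105/2)*22.4 = 1.17600 Nm^3
O2 needed per kg fuel = C/12 + H/4 = 0.861/12 + 0.105/4 = 0.09800000 kmol
Per kg fuel: N2 = O2*3.76*22.4 = 0.09800000*3.76*22.4 = 8.25395 Nm^3
Total per kg = 1.60720 + 1.17600 + 8.25395 = 11.03715 Nm^3
Total = 11.03715 * 4.7 = 51.87 Nm^3


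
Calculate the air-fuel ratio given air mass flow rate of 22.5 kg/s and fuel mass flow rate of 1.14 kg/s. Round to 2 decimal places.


AFR = m_air / m_fuel
AFR = 22.5 / 1.14 = 19.74


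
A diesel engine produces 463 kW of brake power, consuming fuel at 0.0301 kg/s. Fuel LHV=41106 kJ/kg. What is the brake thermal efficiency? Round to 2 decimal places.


eta_BTE = (BP / (mf * LHV)) * 100
Denominator = 0.0301 * 41106 = 1237.2906 kW
eta_BTE = (463 / 1237.2906) * 100 = 37.42%


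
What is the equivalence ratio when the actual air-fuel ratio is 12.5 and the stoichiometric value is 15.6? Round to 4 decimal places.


phi = AFR_stoich / AFR_actual
phi = 15.6 / 12.5 = 1.2480


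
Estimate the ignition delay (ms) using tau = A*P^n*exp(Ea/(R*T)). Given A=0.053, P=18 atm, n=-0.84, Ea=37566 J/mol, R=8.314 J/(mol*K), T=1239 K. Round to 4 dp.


tau = A * P^n * exp(Ea/(R*T))
P^n = 18^(-0.84) = 0.08822082
Ea/(R*T) = 37566/(8.314*1239) = 3.646814
exp(Ea/(R*T)) = 38.352285
tau = 0.053 * 0.08822082 * 38.352285 = 0.1793 ms


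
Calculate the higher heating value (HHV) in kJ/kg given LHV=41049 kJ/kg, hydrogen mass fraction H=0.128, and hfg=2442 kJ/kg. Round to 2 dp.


HHV = LHV + hfg * 9 * H
Water addition = 2442 * 9 * 0.128 = 2813.184 kJ/kg
HHV = 41049 + 2813.184 = 43862.18 kJ/kg


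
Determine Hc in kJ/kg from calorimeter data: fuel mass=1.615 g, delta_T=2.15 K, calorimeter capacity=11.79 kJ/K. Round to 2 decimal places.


Hc = C_cal * delta_T / m_fuel
Q_released = 11.79 * 2.15 = 25.3485 kJ
m_fuel = 1.615 g = 1.615/1000 kg = 0.001615 kg
Hc = 25.3485 / 0.001615 = 15695.67 kJ/kg


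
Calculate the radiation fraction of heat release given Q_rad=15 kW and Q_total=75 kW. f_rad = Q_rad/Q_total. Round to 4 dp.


f_rad = Q_rad / Q_total
f_rad = 15 / 75 = 0.2000


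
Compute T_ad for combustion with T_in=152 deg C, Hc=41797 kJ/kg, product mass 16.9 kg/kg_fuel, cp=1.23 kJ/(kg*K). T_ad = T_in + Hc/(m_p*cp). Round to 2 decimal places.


T_ad = T_in + Hc / (m_p * cp)
Denominator = 16.9 * 1.23 = 20.7870
Temperature rise = 41797 / 20.7870 = 2010.73 K
T_ad = 152 + 2010.73 = 2162.73 deg C


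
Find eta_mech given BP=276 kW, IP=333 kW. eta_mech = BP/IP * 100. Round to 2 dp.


eta_mech = (BP / IP) * 100
Ratio = 276 / 333 = 0.8288
eta_mech = 0.8288 * 100 = 82.88%


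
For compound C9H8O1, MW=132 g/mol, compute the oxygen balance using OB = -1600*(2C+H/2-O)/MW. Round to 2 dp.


OB = -1600 * (2C + H/2 - O) / MW
Inner = 2*9 + 8/2 - 1 = 21.00
OB = -1600 * 21.00 / 132 = -254.55%


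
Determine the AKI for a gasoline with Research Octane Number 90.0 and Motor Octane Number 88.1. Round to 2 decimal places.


AKI = (RON + MON) / 2
AKI = (90.0 + 88.1) / 2
AKI = 178.1 / 2 = 89.05


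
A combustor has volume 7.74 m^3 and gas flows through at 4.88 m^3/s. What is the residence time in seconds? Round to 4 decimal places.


tau = V / Q_flow
tau = 7.74 / 4.88 = 1.5861 s


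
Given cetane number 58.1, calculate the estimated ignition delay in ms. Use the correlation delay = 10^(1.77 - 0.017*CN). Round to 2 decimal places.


delay = 10^(1.77 - 0.017*CN)
Exponent = 1.77 - 0.017*58.1 = 0.7823
delay = 10^0.7823 = 6.06 ms


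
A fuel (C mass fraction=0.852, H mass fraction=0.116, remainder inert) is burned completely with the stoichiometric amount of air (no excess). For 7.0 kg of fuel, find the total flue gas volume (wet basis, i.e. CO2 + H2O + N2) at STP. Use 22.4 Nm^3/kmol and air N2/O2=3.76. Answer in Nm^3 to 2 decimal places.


Per kg fuel: CO2 = (C/12 kmol)*22.4 = (0.852/12)*22.4 = 1.59040 Nm^3
Per kg fuel: H2O = (H/2 kmol)*22.4 = (0.116/2)*22.4 = 1.29920 Nm^3
O2 needed per kg fuel = C/12 + H/4 = 0.852/12 + 0.116/4 = 0.10000000 kmol
Per kg fuel: N2 = O2*3.76*22.4 = 0.10000000*3.76*22.4 = 8.42240 Nm^3
Total per kg = 1.59040 + 1.29920 + 8.42240 = 11.31200 Nm^3
Total = 11.31200 * 7.0 = 79.18 Nm^3


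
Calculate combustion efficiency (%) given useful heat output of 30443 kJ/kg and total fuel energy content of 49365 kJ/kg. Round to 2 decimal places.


Efficiency = (Q_useful / Q_fuel) * 100
Efficiency = (30443 / 49365) * 100
Efficiency = 0.6167 * 100 = 61.67%


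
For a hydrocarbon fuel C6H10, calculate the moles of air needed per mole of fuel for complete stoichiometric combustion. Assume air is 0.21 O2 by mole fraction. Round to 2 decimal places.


Balanced combustion: C6H10 + 8.5 O2 -> 6 CO2 + 5 H2O
O2 needed = C + H/4 = 6 + 10/4 = 8.50 moles
Air moles = O2 / 0.21 = 8.50 / 0.21 = 40.48 moles air


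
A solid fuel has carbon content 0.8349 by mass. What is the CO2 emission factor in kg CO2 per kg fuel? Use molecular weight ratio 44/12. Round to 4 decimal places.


EF = C_frac * (M_CO2 / M_C)
EF = 0.8349 * (44/12)
EF = 0.8349 * 3.666667 = 3.0613 kg_CO2/kg_fuel


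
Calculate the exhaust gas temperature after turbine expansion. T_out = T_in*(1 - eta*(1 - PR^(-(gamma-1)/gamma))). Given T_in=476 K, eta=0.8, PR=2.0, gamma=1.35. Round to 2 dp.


T_out = T_in * (1 - eta * (1 - PR^(-(gamma-1)/gamma)))
Exponent = -(1.35-1)/1.35 = -0.25925926
PR^exp = 2.0^(-0.25925926) = 0.83551680
Factor = 1 - 0.8*(1 - 0.83551680) = 0.86841344
T_out = 476 * 0.86841344 = 413.36 K


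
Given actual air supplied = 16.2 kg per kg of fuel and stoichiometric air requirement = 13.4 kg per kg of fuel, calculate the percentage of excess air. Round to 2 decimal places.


Excess air = actual - stoichiometric = 16.2 - 13.4 = 2.80 kg/kg fuel
Excess air % = (excess / stoich) * 100 = (2.80 / 13.4) * 100 = 20.90%


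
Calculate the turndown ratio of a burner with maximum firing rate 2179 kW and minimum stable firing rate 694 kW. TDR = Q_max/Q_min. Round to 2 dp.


TDR = Q_max / Q_min
TDR = 2179 / 694 = 3.14


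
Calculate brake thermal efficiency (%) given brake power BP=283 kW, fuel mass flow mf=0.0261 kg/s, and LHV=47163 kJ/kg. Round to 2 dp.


eta_BTE = (BP / (mf * LHV)) * 100
Denominator = 0.0261 * 47163 = 1230.9543 kW
eta_BTE = (283 / 1230.9543) * 100 = 22.99%


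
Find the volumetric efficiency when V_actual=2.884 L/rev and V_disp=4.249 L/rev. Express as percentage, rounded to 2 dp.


eta_v = (V_actual / V_disp) * 100
Ratio = 2.884 / 4.249 = 0.6787
eta_v = 0.6787 * 100 = 67.87%


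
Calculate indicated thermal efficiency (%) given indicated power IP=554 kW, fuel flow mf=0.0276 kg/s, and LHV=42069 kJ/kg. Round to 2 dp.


eta_ith = (IP / (mf * LHV)) * 100
Denominator = 0.0276 * 42069 = 1161.1044 kW
eta_ith = (554 / 1161.1044) * 100 = 47.71%


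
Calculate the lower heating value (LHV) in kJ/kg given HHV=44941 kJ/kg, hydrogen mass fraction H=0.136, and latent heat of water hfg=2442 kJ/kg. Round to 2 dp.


LHV = HHV - hfg * 9 * H
Water correction = 2442 * 9 * 0.136 = 2989.008 kJ/kg
LHV = 44941 - 2989.008 = 41951.99 kJ/kg


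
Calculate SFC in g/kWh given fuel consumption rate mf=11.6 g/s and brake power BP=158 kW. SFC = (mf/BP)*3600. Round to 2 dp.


SFC = (mf / BP) * 3600
Rate = 11.6 / 158 = 0.073418 g/(s*kW)
SFC = 0.073418 * 3600 = 264.30 g/kWh


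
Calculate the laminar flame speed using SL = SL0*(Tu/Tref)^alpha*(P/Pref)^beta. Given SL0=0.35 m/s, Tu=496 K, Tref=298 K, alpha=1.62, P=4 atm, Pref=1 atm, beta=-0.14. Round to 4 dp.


SL = SL0 * (Tu/Tref)^alpha * (P/Pref)^beta
T ratio = 496/298 = 1.66442953
(T ratio)^alpha = 1.66442953^1.62 = 2.282706
(P/Pref)^beta = 4^(-0.14) = 0.823591
SL = 0.35 * 2.282706 * 0.823591 = 0.6580 m/s


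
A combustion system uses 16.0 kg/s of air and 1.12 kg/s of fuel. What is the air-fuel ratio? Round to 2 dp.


AFR = m_air / m_fuel
AFR = 16.0 / 1.12 = 14.29


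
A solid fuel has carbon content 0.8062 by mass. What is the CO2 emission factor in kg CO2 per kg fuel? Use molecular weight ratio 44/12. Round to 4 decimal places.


EF = C_frac * (M_CO2 / M_C)
EF = 0.8062 * (44/12)
EF = 0.8062 * 3.666667 = 2.9561 kg_CO2/kg_fuel


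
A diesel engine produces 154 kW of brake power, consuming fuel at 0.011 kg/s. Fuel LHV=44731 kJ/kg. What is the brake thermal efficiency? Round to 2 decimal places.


eta_BTE = (BP / (mf * LHV)) * 100
Denominator = 0.011 * 44731 = 492.0410 kW
eta_BTE = (154 / 492.0410) * 100 = 31.30%


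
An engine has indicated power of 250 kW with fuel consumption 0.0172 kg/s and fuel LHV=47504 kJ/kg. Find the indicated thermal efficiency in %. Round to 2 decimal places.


eta_ith = (IP / (mf * LHV)) * 100
Denominator = 0.0172 * 47504 = 817.0688 kW
eta_ith = (250 / 817.0688) * 100 = 30.60%


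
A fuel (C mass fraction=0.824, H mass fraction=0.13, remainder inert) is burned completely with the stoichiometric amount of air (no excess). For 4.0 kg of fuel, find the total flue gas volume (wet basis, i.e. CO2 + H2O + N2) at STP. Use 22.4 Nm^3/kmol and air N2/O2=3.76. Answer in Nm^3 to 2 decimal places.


Per kg fuel: CO2 = (C/12 kmol)*22.4 = (0.824/12)*22.4 = 1.53813 Nm^3
Per kg fuel: H2O = (H/2 kmol)*22.4 = (0.13/2)*22.4 = 1.45600 Nm^3
O2 needed per kg fuel = C/12 + H/4 = 0.824/12 + 0.13/4 = 0.10116667 kmol
Per kg fuel: N2 = O2*3.76*22.4 = 0.10116667*3.76*22.4 = 8.52066 Nm^3
Total per kg = 1.53813 + 1.45600 + 8.52066 = 11.51479 Nm^3
Total = 11.51479 * 4.0 = 46.06 Nm^3


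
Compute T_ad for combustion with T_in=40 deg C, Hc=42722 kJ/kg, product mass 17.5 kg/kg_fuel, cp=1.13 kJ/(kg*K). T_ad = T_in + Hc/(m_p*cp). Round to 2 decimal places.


T_ad = T_in + Hc / (m_p * cp)
Denominator = 17.5 * 1.13 = 19.7750
Temperature rise = 42722 / 19.7750 = 2160.40 K
T_ad = 40 + 2160.40 = 2200.40 deg C
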